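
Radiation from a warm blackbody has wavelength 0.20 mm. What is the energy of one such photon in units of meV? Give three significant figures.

(h = 6.62607015e-34 J·s, c = 2.99792458e8 m/s, 1 eV = 1.602176634e-19 J.)
In SI units: λ = 0.20 mm = 2.0e-4 m.
For a photon E = hc/λ, so E = 9.932e-22 J.
Converting to meV: E = 6.199 meV ≈ 6.20 meV.

6.20 meV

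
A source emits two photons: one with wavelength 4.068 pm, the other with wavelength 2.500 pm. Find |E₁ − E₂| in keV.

191 keV

Using E = hc/λ: E₁ = 4.8831e-14 J, E₂ = 7.9458e-14 J.
|ΔE| = |4.8831e-14 − 7.9458e-14| = 3.06e-14 J = 191 keV.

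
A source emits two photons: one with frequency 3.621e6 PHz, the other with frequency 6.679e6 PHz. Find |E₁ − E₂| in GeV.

0.0126 GeV

Using E = hf: E₁ = 2.3993e-12 J, E₂ = 4.4256e-12 J.
|ΔE| = |2.3993e-12 − 4.4256e-12| = 2.03e-12 J = 0.0126 GeV.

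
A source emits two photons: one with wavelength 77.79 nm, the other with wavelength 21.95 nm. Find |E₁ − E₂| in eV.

40.5 eV

Using E = hc/λ: E₁ = 2.5536·10^-18 J, E₂ = 9.0499·10^-18 J.
|ΔE| = |2.5536·10^-18 − 9.0499·10^-18| = 6.50·10^-18 J = 40.5 eV.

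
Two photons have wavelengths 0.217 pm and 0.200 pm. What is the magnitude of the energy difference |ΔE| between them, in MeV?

Using E = hc/λ: E₁ = 9.154e-13 J, E₂ = 9.932e-13 J.
|ΔE| = |9.154e-13 − 9.932e-13| = 7.78e-14 J = 0.486 MeV.

0.486 MeV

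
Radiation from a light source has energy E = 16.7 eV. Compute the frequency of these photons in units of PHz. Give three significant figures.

4.04 PHz

Take h = 6.62607015·10^-34 J·s, 1 eV = 1.602176634·10^-19 J.
First convert: E = 16.7 eV = 2.6756·10^-18 J.
The photon relation is f = E/h, giving f = 4.038·10^15 Hz.
Converting to PHz: f = 4.038 PHz ≈ 4.04 PHz.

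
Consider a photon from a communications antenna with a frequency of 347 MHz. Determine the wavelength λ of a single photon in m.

First convert: f = 347 MHz = 3.47 × 10^8 Hz.
The photon relation is λ = c/f, giving λ = 0.8640 m.
So λ ≈ 0.864 m.

0.864 m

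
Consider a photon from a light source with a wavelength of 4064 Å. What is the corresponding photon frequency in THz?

738 THz

Convert to SI: λ = 4064 Å = 4.064e-7 m.
Apply f = c/λ: f = 7.377e14 Hz.
Converting to THz: f = 737.7 THz ≈ 738 THz.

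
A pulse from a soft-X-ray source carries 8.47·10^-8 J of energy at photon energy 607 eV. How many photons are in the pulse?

8.71·10^8 photons

Per-photon energy: E = 9.725·10^-17 J (from energy = 607 eV).
N = E_total / E_photon = 8.47·10^-8 J / 9.725·10^-17 J = 8.71·10^8.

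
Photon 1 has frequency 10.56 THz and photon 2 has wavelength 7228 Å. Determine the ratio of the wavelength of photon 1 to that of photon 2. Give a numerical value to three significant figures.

39.3

λ_1 = 2.839e-5 m (from frequency = 10.56 THz, via λ = c/f).
λ_2 = 7.228e-7 m (from wavelength = 7228 Å, via λ given directly).
Ratio = 2.839e-5 / 7.228e-7 = 39.3.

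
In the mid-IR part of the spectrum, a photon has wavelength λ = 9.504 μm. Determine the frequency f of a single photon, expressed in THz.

(c = 2.99792458 × 10^8 m/s.)
In SI units: λ = 9.504 μm = 9.504 × 10^-6 m.
Since f = c/λ for a photon, f = 3.154 × 10^13 Hz.
Converting to THz: f = 31.54 THz ≈ 31.5 THz.

31.5 THz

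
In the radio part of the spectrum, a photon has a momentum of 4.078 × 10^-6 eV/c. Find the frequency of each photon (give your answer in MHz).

Take h = 6.62607015 × 10^-34 J·s, c = 2.99792458 × 10^8 m/s, 1 eV = 1.602176634 × 10^-19 J.
First convert: p = 4.078 × 10^-6 eV/c = 2.1794 × 10^-33 kg·m/s.
Since f = pc/h for a photon, f = 9.861 × 10^8 Hz.
Converting to MHz: f = 986.1 MHz ≈ 986 MHz.

986 MHz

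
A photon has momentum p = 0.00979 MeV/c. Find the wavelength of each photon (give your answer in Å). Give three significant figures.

1.27 Å

Take h = 6.62607015 × 10^-34 J·s, c = 2.99792458 × 10^8 m/s, 1 eV = 1.602176634 × 10^-19 J.
First convert: p = 0.00979 MeV/c = 5.2321 × 10^-24 kg·m/s.
For a photon λ = h/p, so λ = 1.266 × 10^-10 m.
Converting to Å: λ = 1.266 Å ≈ 1.27 Å.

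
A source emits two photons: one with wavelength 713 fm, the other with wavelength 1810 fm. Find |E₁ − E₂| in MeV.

Using E = hc/λ: E₁ = 2.786e-13 J, E₂ = 1.097e-13 J.
|ΔE| = |2.786e-13 − 1.097e-13| = 1.69e-13 J = 1.05 MeV.

1.05 MeV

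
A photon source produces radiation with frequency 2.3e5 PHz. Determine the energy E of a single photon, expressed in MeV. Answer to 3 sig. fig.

0.951 MeV

(h = 6.62607015e-34 J·s, 1 eV = 1.602176634e-19 J.)
First convert: f = 2.3e5 PHz = 2.3e20 Hz.
Since E = hf for a photon, E = 1.524e-13 J.
Converting to MeV: E = 0.9512 MeV ≈ 0.951 MeV.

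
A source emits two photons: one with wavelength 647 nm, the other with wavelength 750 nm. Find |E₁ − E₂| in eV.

Using E = hc/λ: E₁ = 3.070e-19 J, E₂ = 2.649e-19 J.
|ΔE| = |3.070e-19 − 2.649e-19| = 4.22e-20 J = 0.263 eV.

0.263 eV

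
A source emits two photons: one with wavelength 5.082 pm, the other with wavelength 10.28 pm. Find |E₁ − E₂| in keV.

123 keV

Using E = hc/λ: E₁ = 3.9088 × 10^-14 J, E₂ = 1.9323 × 10^-14 J.
|ΔE| = |3.9088 × 10^-14 − 1.9323 × 10^-14| = 1.98 × 10^-14 J = 123 keV.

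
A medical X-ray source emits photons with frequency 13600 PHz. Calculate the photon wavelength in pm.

22.0 pm

Use c = 2.99792458 × 10^8 m/s.
Convert to SI: f = 13600 PHz = 1.36 × 10^19 Hz.
For a photon λ = c/f, so λ = 2.204 × 10^-11 m.
Converting to pm: λ = 22.04 pm ≈ 22.0 pm.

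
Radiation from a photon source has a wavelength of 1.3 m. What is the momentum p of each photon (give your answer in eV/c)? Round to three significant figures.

9.54e-7 eV/c

Use h = 6.62607015e-34 J·s, c = 2.99792458e8 m/s, 1 eV = 1.602176634e-19 J.
Apply p = h/λ: p = 5.097e-34 kg·m/s.
Converting to eV/c: p = 9.537e-7 eV/c ≈ 9.54e-7 eV/c.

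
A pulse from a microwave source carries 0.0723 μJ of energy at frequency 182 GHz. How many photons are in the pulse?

6.00e14 photons

Per-photon energy: E = 1.206e-22 J (from frequency = 182 GHz).
N = E_total / E_photon = 7.23e-8 J / 1.206e-22 J = 6.00e14.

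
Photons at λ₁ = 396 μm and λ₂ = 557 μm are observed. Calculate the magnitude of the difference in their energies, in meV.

0.905 meV

Using E = hc/λ: E₁ = 5.016e-22 J, E₂ = 3.566e-22 J.
|ΔE| = |5.016e-22 − 3.566e-22| = 1.45e-22 J = 0.905 meV.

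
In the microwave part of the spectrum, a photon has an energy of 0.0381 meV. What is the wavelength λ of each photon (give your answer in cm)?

First convert: E = 0.0381 meV = 6.1043 × 10^-24 J.
Since λ = hc/E for a photon, λ = 0.03254 m.
Converting to cm: λ = 3.254 cm ≈ 3.25 cm.

3.25 cm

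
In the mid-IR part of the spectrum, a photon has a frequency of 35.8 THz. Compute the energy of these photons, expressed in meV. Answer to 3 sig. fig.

148 meV

Take h = 6.62607015·10^-34 J·s, 1 eV = 1.602176634·10^-19 J.
In SI units: f = 35.8 THz = 3.58·10^13 Hz.
Since E = hf for a photon, E = 2.372·10^-20 J.
Converting to meV: E = 148.1 meV ≈ 148 meV.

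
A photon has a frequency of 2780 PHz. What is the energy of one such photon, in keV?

11.5 keV

Take h = 6.62607015e-34 J·s, 1 eV = 1.602176634e-19 J.
Convert to SI: f = 2780 PHz = 2.78e18 Hz.
Since E = hf for a photon, E = 1.842e-15 J.
Converting to keV: E = 11.50 keV ≈ 11.5 keV.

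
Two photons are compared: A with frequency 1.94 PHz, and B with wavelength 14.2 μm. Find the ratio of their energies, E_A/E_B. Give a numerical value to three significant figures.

91.9

E_A = 1.285 × 10^-18 J (from frequency = 1.94 PHz, via E = hf).
E_B = 1.399 × 10^-20 J (from wavelength = 14.2 μm, via E = hc/λ).
Ratio = 1.285 × 10^-18 / 1.399 × 10^-20 = 91.9.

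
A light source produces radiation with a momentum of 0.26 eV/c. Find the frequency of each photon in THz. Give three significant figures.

(h = 6.62607015e-34 J·s, c = 2.99792458e8 m/s, 1 eV = 1.602176634e-19 J.)
In SI units: p = 0.26 eV/c = 1.3895e-28 kg·m/s.
Since f = pc/h for a photon, f = 6.287e13 Hz.
Converting to THz: f = 62.87 THz ≈ 62.9 THz.

62.9 THz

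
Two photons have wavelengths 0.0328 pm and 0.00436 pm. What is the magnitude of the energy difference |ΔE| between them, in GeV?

0.247 GeV

Using E = hc/λ: E₁ = 6.056e-12 J, E₂ = 4.556e-11 J.
|ΔE| = |6.056e-12 − 4.556e-11| = 3.95e-11 J = 0.247 GeV.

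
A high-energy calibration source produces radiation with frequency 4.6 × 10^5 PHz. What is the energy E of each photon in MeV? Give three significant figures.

Use h = 6.62607015 × 10^-34 J·s, 1 eV = 1.602176634 × 10^-19 J.
In SI units: f = 4.6 × 10^5 PHz = 4.6 × 10^20 Hz.
For a photon E = hf, so E = 3.048 × 10^-13 J.
Converting to MeV: E = 1.902 MeV ≈ 1.90 MeV.

1.90 MeV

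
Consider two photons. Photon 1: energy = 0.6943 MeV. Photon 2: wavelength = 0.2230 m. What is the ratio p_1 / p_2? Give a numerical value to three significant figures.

1.25 × 10^11

p_1 = 3.711 × 10^-22 kg·m/s (from energy = 0.6943 MeV, via p = E/c).
p_2 = 2.971 × 10^-33 kg·m/s (from wavelength = 0.2230 m, via p = h/λ).
Ratio = 3.711 × 10^-22 / 2.971 × 10^-33 = 1.25 × 10^11.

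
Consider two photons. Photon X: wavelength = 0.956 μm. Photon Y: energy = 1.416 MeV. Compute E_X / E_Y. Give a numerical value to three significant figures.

9.16e-7

E_X = 2.078e-19 J (from wavelength = 0.956 μm, via E = hc/λ).
E_Y = 2.269e-13 J (from energy = 1.416 MeV, via E given directly).
Ratio = 2.078e-19 / 2.269e-13 = 9.16e-7.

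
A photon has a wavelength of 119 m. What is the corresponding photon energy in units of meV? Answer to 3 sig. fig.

(h = 6.62607015·10^-34 J·s, c = 2.99792458·10^8 m/s, 1 eV = 1.602176634·10^-19 J.)
For a photon E = hc/λ, so E = 1.669·10^-27 J.
Converting to meV: E = 1.042·10^-5 meV ≈ 1.04·10^-5 meV.

1.04·10^-5 meV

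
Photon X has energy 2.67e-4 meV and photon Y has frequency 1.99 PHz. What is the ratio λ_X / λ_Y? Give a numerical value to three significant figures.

3.08e7

λ_X = 4.644 m (from energy = 2.67e-4 meV, via λ = hc/E).
λ_Y = 1.506e-7 m (from frequency = 1.99 PHz, via λ = c/f).
Ratio = 4.644 / 1.506e-7 = 3.08e7.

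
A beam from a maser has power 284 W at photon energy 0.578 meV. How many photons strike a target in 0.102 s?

Total energy: E_total = P·t = 284 × 0.102 = 28.97 J.
Per-photon energy: E = 9.261e-23 J.
N = E_total / E_photon = 3.13e23.

3.13e23 photons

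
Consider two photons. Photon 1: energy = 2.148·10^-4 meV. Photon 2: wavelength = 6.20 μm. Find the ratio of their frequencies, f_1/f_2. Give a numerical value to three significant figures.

f_1 = 5.194·10^7 Hz (from energy = 2.148·10^-4 meV, via f = E/h).
f_2 = 4.835·10^13 Hz (from wavelength = 6.20 μm, via f = c/λ).
Ratio = 5.194·10^7 / 4.835·10^13 = 1.07·10^-6.

1.07·10^-6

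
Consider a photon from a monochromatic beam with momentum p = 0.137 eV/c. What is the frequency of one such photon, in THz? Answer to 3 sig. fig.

33.1 THz

Take h = 6.62607015e-34 J·s, c = 2.99792458e8 m/s, 1 eV = 1.602176634e-19 J.
Convert to SI: p = 0.137 eV/c = 7.3217e-29 kg·m/s.
The photon relation is f = pc/h, giving f = 3.313e13 Hz.
Converting to THz: f = 33.13 THz ≈ 33.1 THz.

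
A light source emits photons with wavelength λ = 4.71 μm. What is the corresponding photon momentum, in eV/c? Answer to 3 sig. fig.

(h = 6.62607015 × 10^-34 J·s, c = 2.99792458 × 10^8 m/s, 1 eV = 1.602176634 × 10^-19 J.)
First convert: λ = 4.71 μm = 4.71 × 10^-6 m.
Since p = h/λ for a photon, p = 1.407 × 10^-28 kg·m/s.
Converting to eV/c: p = 0.2632 eV/c ≈ 0.263 eV/c.

0.263 eV/c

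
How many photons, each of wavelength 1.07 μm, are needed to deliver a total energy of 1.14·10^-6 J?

6.14·10^12 photons

Per-photon energy: E = 1.856·10^-19 J (from wavelength = 1.07 μm).
N = E_total / E_photon = 1.14·10^-6 J / 1.856·10^-19 J = 6.14·10^12.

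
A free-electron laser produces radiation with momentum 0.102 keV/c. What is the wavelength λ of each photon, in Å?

Convert to SI: p = 0.102 keV/c = 5.4512e-26 kg·m/s.
Since λ = h/p for a photon, λ = 1.216e-8 m.
Converting to Å: λ = 121.6 Å ≈ 122 Å.

122 Å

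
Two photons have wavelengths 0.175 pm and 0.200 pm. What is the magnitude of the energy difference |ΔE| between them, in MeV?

0.886 MeV

Using E = hc/λ: E₁ = 1.135·10^-12 J, E₂ = 9.932·10^-13 J.
|ΔE| = |1.135·10^-12 − 9.932·10^-13| = 1.42·10^-13 J = 0.886 MeV.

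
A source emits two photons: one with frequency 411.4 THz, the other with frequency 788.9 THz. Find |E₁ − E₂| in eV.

1.56 eV

Using E = hf: E₁ = 2.7260e-19 J, E₂ = 5.2273e-19 J.
|ΔE| = |2.7260e-19 − 5.2273e-19| = 2.50e-19 J = 1.56 eV.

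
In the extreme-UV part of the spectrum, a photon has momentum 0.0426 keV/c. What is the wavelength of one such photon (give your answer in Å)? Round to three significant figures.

Use h = 6.62607015e-34 J·s, c = 2.99792458e8 m/s, 1 eV = 1.602176634e-19 J.
Convert to SI: p = 0.0426 keV/c = 2.2767e-26 kg·m/s.
For a photon λ = h/p, so λ = 2.910e-8 m.
Converting to Å: λ = 291.0 Å ≈ 291 Å.

291 Å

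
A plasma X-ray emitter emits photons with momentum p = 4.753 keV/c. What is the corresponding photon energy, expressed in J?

Convert to SI: p = 4.753 keV/c = 2.5401 × 10^-24 kg·m/s.
For a photon E = pc, so E = 7.615 × 10^-16 J.
So E ≈ 7.62 × 10^-16 J.

7.62 × 10^-16 J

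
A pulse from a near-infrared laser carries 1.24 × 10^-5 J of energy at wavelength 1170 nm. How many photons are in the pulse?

7.30 × 10^13 photons

Per-photon energy: E = 1.698 × 10^-19 J (from wavelength = 1170 nm).
N = E_total / E_photon = 1.24 × 10^-5 J / 1.698 × 10^-19 J = 7.30 × 10^13.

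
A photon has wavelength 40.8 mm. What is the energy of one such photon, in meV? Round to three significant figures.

Convert to SI: λ = 40.8 mm = 0.0408 m.
The photon relation is E = hc/λ, giving E = 4.869 × 10^-24 J.
Converting to meV: E = 0.03039 meV ≈ 0.0304 meV.

0.0304 meV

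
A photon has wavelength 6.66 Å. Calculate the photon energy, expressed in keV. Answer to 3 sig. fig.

Use h = 6.62607015 × 10^-34 J·s, c = 2.99792458 × 10^8 m/s, 1 eV = 1.602176634 × 10^-19 J.
Convert to SI: λ = 6.66 Å = 6.66 × 10^-10 m.
Since E = hc/λ for a photon, E = 2.983 × 10^-16 J.
Converting to keV: E = 1.862 keV ≈ 1.86 keV.

1.86 keV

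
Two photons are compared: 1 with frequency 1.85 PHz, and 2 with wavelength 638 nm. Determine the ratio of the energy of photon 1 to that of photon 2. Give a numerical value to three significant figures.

E_1 = 1.226e-18 J (from frequency = 1.85 PHz, via E = hf).
E_2 = 3.114e-19 J (from wavelength = 638 nm, via E = hc/λ).
Ratio = 1.226e-18 / 3.114e-19 = 3.94.

3.94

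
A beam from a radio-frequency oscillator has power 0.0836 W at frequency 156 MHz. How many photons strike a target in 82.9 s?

6.70e25 photons

Total energy: E_total = P·t = 0.0836 × 82.9 = 6.930 J.
Per-photon energy: E = 1.034e-25 J.
N = E_total / E_photon = 6.70e25.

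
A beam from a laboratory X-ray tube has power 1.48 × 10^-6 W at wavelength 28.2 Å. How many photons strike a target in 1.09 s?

Total energy: E_total = P·t = 1.48 × 10^-6 × 1.09 = 1.613 × 10^-6 J.
Per-photon energy: E = 7.044 × 10^-17 J.
N = E_total / E_photon = 2.29 × 10^10.

2.29 × 10^10 photons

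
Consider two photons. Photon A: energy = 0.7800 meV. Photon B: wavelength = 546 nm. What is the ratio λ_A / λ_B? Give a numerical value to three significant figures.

λ_A = 0.001590 m (from energy = 0.7800 meV, via λ = hc/E).
λ_B = 5.460 × 10^-7 m (from wavelength = 546 nm, via λ given directly).
Ratio = 0.001590 / 5.460 × 10^-7 = 2910.

2910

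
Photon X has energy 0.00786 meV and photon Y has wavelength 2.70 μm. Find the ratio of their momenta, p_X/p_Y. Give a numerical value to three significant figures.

1.71 × 10^-5

p_X = 4.201 × 10^-33 kg·m/s (from energy = 0.00786 meV, via p = E/c).
p_Y = 2.454 × 10^-28 kg·m/s (from wavelength = 2.70 μm, via p = h/λ).
Ratio = 4.201 × 10^-33 / 2.454 × 10^-28 = 1.71 × 10^-5.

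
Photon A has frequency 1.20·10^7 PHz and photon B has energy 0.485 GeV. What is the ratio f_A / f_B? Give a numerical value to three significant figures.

0.102

f_A = 1.200·10^22 Hz (from frequency = 1.20·10^7 PHz, via f given directly).
f_B = 1.173·10^23 Hz (from energy = 0.485 GeV, via f = E/h).
Ratio = 1.200·10^22 / 1.173·10^23 = 0.102.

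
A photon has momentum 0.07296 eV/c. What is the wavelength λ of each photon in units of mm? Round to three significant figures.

In SI units: p = 0.07296 eV/c = 3.8992 × 10^-29 kg·m/s.
The photon relation is λ = h/p, giving λ = 1.699 × 10^-5 m.
Converting to mm: λ = 0.01699 mm ≈ 0.0170 mm.

0.0170 mm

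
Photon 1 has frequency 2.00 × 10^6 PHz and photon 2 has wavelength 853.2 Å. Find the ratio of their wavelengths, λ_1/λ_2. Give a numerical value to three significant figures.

λ_1 = 1.499 × 10^-13 m (from frequency = 2.00 × 10^6 PHz, via λ = c/f).
λ_2 = 8.532 × 10^-8 m (from wavelength = 853.2 Å, via λ given directly).
Ratio = 1.499 × 10^-13 / 8.532 × 10^-8 = 1.76 × 10^-6.

1.76 × 10^-6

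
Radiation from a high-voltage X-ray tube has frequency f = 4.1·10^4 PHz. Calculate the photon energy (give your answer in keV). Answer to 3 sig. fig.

170 keV

Convert to SI: f = 4.1·10^4 PHz = 4.1·10^19 Hz.
The photon relation is E = hf, giving E = 2.717·10^-14 J.
Converting to keV: E = 169.6 keV ≈ 170 keV.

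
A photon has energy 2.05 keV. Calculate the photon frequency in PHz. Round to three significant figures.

(h = 6.62607015e-34 J·s, 1 eV = 1.602176634e-19 J.)
First convert: E = 2.05 keV = 3.2845e-16 J.
For a photon f = E/h, so f = 4.957e17 Hz.
Converting to PHz: f = 495.7 PHz ≈ 496 PHz.

496 PHz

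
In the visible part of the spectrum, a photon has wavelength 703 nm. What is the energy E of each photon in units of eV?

(h = 6.62607015·10^-34 J·s, c = 2.99792458·10^8 m/s, 1 eV = 1.602176634·10^-19 J.)
Convert to SI: λ = 703 nm = 7.03·10^-7 m.
The photon relation is E = hc/λ, giving E = 2.826·10^-19 J.
Converting to eV: E = 1.764 eV ≈ 1.76 eV.

1.76 eV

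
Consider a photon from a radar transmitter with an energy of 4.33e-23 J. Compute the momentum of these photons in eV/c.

(c = 2.99792458e8 m/s, 1 eV = 1.602176634e-19 J.)
Apply p = E/c: p = 1.444e-31 kg·m/s.
Converting to eV/c: p = 2.703e-4 eV/c ≈ 2.70e-4 eV/c.

2.70e-4 eV/c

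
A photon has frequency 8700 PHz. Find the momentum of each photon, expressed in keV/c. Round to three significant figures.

In SI units: f = 8700 PHz = 8.70e18 Hz.
Since p = hf/c for a photon, p = 1.923e-23 kg·m/s.
Converting to keV/c: p = 35.98 keV/c ≈ 36.0 keV/c.

36.0 keV/c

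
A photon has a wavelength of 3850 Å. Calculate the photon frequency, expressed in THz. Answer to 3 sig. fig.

779 THz

Use c = 2.99792458e8 m/s.
First convert: λ = 3850 Å = 3.85e-7 m.
For a photon f = c/λ, so f = 7.787e14 Hz.
Converting to THz: f = 778.7 THz ≈ 779 THz.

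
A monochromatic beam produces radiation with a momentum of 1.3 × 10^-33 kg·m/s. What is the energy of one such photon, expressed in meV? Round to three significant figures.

For a photon E = pc, so E = 3.897 × 10^-25 J.
Converting to meV: E = 0.002433 meV ≈ 2.43 × 10^-3 meV.

2.43 × 10^-3 meV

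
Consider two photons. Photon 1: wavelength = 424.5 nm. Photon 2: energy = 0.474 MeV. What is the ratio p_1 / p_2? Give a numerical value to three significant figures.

p_1 = 1.561 × 10^-27 kg·m/s (from wavelength = 424.5 nm, via p = h/λ).
p_2 = 2.533 × 10^-22 kg·m/s (from energy = 0.474 MeV, via p = E/c).
Ratio = 1.561 × 10^-27 / 2.533 × 10^-22 = 6.16 × 10^-6.

6.16 × 10^-6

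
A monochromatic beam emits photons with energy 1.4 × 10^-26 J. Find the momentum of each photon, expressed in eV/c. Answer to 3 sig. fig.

Take c = 2.99792458 × 10^8 m/s, 1 eV = 1.602176634 × 10^-19 J.
For a photon p = E/c, so p = 4.670 × 10^-35 kg·m/s.
Converting to eV/c: p = 8.738 × 10^-8 eV/c ≈ 8.74 × 10^-8 eV/c.

8.74 × 10^-8 eV/c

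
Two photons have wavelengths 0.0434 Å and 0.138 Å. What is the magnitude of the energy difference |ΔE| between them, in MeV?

0.196 MeV

Using E = hc/λ: E₁ = 4.577 × 10^-14 J, E₂ = 1.439 × 10^-14 J.
|ΔE| = |4.577 × 10^-14 − 1.439 × 10^-14| = 3.14 × 10^-14 J = 0.196 MeV.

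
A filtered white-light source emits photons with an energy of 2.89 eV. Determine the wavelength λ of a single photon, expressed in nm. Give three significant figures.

429 nm

(h = 6.62607015e-34 J·s, c = 2.99792458e8 m/s, 1 eV = 1.602176634e-19 J.)
In SI units: E = 2.89 eV = 4.6303e-19 J.
The photon relation is λ = hc/E, giving λ = 4.290e-7 m.
Converting to nm: λ = 429.0 nm ≈ 429 nm.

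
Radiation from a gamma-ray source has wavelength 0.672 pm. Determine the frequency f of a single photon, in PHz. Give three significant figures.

In SI units: λ = 0.672 pm = 6.72e-13 m.
The photon relation is f = c/λ, giving f = 4.461e20 Hz.
Converting to PHz: f = 446100 PHz ≈ 4.46e5 PHz.

4.46e5 PHz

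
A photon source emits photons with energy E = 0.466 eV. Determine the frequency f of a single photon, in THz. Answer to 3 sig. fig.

113 THz

In SI units: E = 0.466 eV = 7.4661 × 10^-20 J.
Apply f = E/h: f = 1.127 × 10^14 Hz.
Converting to THz: f = 112.7 THz ≈ 113 THz.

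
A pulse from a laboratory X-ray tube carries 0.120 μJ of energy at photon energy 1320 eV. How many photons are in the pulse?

Per-photon energy: E = 2.115 × 10^-16 J (from energy = 1320 eV).
N = E_total / E_photon = 1.20 × 10^-7 J / 2.115 × 10^-16 J = 5.67 × 10^8.

5.67 × 10^8 photons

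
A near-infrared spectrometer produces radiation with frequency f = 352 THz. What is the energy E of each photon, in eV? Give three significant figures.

1.46 eV

In SI units: f = 352 THz = 3.52·10^14 Hz.
The photon relation is E = hf, giving E = 2.332·10^-19 J.
Converting to eV: E = 1.456 eV ≈ 1.46 eV.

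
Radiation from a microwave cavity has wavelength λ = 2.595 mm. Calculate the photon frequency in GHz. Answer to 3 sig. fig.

Take c = 2.99792458e8 m/s.
Convert to SI: λ = 2.595 mm = 0.002595 m.
For a photon f = c/λ, so f = 1.155e11 Hz.
Converting to GHz: f = 115.5 GHz ≈ 116 GHz.

116 GHz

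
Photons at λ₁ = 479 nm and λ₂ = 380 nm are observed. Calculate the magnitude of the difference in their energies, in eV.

0.674 eV

Using E = hc/λ: E₁ = 4.147·10^-19 J, E₂ = 5.227·10^-19 J.
|ΔE| = |4.147·10^-19 − 5.227·10^-19| = 1.08·10^-19 J = 0.674 eV.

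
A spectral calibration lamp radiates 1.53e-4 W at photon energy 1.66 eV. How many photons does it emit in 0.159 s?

9.15e13 photons

Total energy: E_total = P·t = 1.53e-4 × 0.159 = 2.433e-5 J.
Per-photon energy: E = 2.660e-19 J.
N = E_total / E_photon = 9.15e13.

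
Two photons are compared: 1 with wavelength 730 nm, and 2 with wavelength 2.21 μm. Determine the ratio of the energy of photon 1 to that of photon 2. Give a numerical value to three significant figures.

E_1 = 2.721 × 10^-19 J (from wavelength = 730 nm, via E = hc/λ).
E_2 = 8.988 × 10^-20 J (from wavelength = 2.21 μm, via E = hc/λ).
Ratio = 2.721 × 10^-19 / 8.988 × 10^-20 = 3.03.

3.03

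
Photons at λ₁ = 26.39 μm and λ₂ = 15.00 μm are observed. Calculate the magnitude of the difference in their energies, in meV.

35.7 meV

Using E = hc/λ: E₁ = 7.5273 × 10^-21 J, E₂ = 1.3243 × 10^-20 J.
|ΔE| = |7.5273 × 10^-21 − 1.3243 × 10^-20| = 5.72 × 10^-21 J = 35.7 meV.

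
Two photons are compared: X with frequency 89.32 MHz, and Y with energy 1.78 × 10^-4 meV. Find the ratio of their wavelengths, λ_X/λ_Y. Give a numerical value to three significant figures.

0.482

λ_X = 3.356 m (from frequency = 89.32 MHz, via λ = c/f).
λ_Y = 6.965 m (from energy = 1.78 × 10^-4 meV, via λ = hc/E).
Ratio = 3.356 / 6.965 = 0.482.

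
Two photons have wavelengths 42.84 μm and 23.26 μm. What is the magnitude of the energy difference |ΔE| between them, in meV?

24.4 meV

Using E = hc/λ: E₁ = 4.6369 × 10^-21 J, E₂ = 8.5402 × 10^-21 J.
|ΔE| = |4.6369 × 10^-21 − 8.5402 × 10^-21| = 3.90 × 10^-21 J = 24.4 meV.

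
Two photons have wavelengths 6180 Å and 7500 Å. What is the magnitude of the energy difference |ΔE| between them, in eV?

0.353 eV

Using E = hc/λ: E₁ = 3.214 × 10^-19 J, E₂ = 2.649 × 10^-19 J.
|ΔE| = |3.214 × 10^-19 − 2.649 × 10^-19| = 5.66 × 10^-20 J = 0.353 eV.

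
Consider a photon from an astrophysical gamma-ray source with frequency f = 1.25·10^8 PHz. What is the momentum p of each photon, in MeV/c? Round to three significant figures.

517 MeV/c

(h = 6.62607015·10^-34 J·s, c = 2.99792458·10^8 m/s, 1 eV = 1.602176634·10^-19 J.)
First convert: f = 1.25·10^8 PHz = 1.25·10^23 Hz.
Since p = hf/c for a photon, p = 2.763·10^-19 kg·m/s.
Converting to MeV/c: p = 517.0 MeV/c ≈ 517 MeV/c.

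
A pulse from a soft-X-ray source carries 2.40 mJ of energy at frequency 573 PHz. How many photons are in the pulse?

Per-photon energy: E = 3.797 × 10^-16 J (from frequency = 573 PHz).
N = E_total / E_photon = 0.00240 J / 3.797 × 10^-16 J = 6.32 × 10^12.

6.32 × 10^12 photons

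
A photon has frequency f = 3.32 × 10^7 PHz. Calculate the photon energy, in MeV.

Use h = 6.62607015 × 10^-34 J·s, 1 eV = 1.602176634 × 10^-19 J.
First convert: f = 3.32 × 10^7 PHz = 3.32 × 10^22 Hz.
The photon relation is E = hf, giving E = 2.200 × 10^-11 J.
Converting to MeV: E = 137.3 MeV ≈ 137 MeV.

137 MeV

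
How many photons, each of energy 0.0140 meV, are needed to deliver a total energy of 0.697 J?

3.11 × 10^23 photons

Per-photon energy: E = 2.243 × 10^-24 J (from energy = 0.0140 meV).
N = E_total / E_photon = 0.697 J / 2.243 × 10^-24 J = 3.11 × 10^23.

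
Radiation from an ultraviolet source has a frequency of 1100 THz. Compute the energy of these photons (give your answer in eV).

4.55 eV

Take h = 6.62607015e-34 J·s, 1 eV = 1.602176634e-19 J.
First convert: f = 1100 THz = 1.10e15 Hz.
For a photon E = hf, so E = 7.289e-19 J.
Converting to eV: E = 4.549 eV ≈ 4.55 eV.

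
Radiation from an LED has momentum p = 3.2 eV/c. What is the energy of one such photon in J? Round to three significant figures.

5.13e-19 J

First convert: p = 3.2 eV/c = 1.7102e-27 kg·m/s.
For a photon E = pc, so E = 5.127e-19 J.
So E ≈ 5.13e-19 J.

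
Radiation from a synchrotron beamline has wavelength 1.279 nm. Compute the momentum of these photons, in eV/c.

Take h = 6.62607015e-34 J·s, c = 2.99792458e8 m/s, 1 eV = 1.602176634e-19 J.
In SI units: λ = 1.279 nm = 1.279e-9 m.
For a photon p = h/λ, so p = 5.181e-25 kg·m/s.
Converting to eV/c: p = 969.4 eV/c ≈ 969 eV/c.

969 eV/c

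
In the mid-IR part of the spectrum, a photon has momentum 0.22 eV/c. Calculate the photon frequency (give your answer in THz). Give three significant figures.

53.2 THz

First convert: p = 0.22 eV/c = 1.1757e-28 kg·m/s.
For a photon f = pc/h, so f = 5.320e13 Hz.
Converting to THz: f = 53.20 THz ≈ 53.2 THz.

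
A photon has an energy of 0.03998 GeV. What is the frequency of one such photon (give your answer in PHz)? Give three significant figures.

Use h = 6.62607015 × 10^-34 J·s, 1 eV = 1.602176634 × 10^-19 J.
In SI units: E = 0.03998 GeV = 6.4055 × 10^-12 J.
Since f = E/h for a photon, f = 9.667 × 10^21 Hz.
Converting to PHz: f = 9.667 × 10^6 PHz ≈ 9.67 × 10^6 PHz.

9.67 × 10^6 PHz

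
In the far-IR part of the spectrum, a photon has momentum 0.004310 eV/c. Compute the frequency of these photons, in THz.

Use h = 6.62607015 × 10^-34 J·s, c = 2.99792458 × 10^8 m/s, 1 eV = 1.602176634 × 10^-19 J.
Convert to SI: p = 0.004310 eV/c = 2.3034 × 10^-30 kg·m/s.
Apply f = pc/h: f = 1.042 × 10^12 Hz.
Converting to THz: f = 1.042 THz ≈ 1.04 THz.

1.04 THz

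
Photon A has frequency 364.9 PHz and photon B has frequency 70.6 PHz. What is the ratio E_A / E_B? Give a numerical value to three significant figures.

5.17

E_A = 2.418·10^-16 J (from frequency = 364.9 PHz, via E = hf).
E_B = 4.678·10^-17 J (from frequency = 70.6 PHz, via E = hf).
Ratio = 2.418·10^-16 / 4.678·10^-17 = 5.17.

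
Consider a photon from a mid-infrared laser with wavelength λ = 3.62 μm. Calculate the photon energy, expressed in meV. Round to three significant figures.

(h = 6.62607015·10^-34 J·s, c = 2.99792458·10^8 m/s, 1 eV = 1.602176634·10^-19 J.)
First convert: λ = 3.62 μm = 3.62·10^-6 m.
Apply E = hc/λ: E = 5.487·10^-20 J.
Converting to meV: E = 342.5 meV ≈ 342 meV.

342 meV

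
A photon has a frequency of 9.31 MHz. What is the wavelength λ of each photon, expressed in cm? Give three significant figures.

3220 cm

In SI units: f = 9.31 MHz = 9.31 × 10^6 Hz.
Since λ = c/f for a photon, λ = 32.20 m.
Converting to cm: λ = 3220 cm ≈ 3220 cm.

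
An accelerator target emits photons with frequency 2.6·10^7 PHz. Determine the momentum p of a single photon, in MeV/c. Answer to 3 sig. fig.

Use h = 6.62607015·10^-34 J·s, c = 2.99792458·10^8 m/s, 1 eV = 1.602176634·10^-19 J.
In SI units: f = 2.6·10^7 PHz = 2.6·10^22 Hz.
For a photon p = hf/c, so p = 5.747·10^-20 kg·m/s.
Converting to MeV/c: p = 107.5 MeV/c ≈ 108 MeV/c.

108 MeV/c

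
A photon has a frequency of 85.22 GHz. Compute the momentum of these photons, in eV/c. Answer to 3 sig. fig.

3.52 × 10^-4 eV/c

First convert: f = 85.22 GHz = 8.522 × 10^10 Hz.
The photon relation is p = hf/c, giving p = 1.884 × 10^-31 kg·m/s.
Converting to eV/c: p = 3.524 × 10^-4 eV/c ≈ 3.52 × 10^-4 eV/c.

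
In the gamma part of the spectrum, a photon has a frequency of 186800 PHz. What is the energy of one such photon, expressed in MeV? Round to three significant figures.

0.773 MeV

Take h = 6.62607015 × 10^-34 J·s, 1 eV = 1.602176634 × 10^-19 J.
First convert: f = 186800 PHz = 1.868 × 10^20 Hz.
For a photon E = hf, so E = 1.238 × 10^-13 J.
Converting to MeV: E = 0.7725 MeV ≈ 0.773 MeV.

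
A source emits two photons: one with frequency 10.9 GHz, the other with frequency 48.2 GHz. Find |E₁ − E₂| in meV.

0.154 meV

Using E = hf: E₁ = 7.222 × 10^-24 J, E₂ = 3.194 × 10^-23 J.
|ΔE| = |7.222 × 10^-24 − 3.194 × 10^-23| = 2.47 × 10^-23 J = 0.154 meV.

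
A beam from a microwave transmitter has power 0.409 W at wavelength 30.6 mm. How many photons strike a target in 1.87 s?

Total energy: E_total = P·t = 0.409 × 1.87 = 0.7648 J.
Per-photon energy: E = 6.492·10^-24 J.
N = E_total / E_photon = 1.18·10^23.

1.18·10^23 photons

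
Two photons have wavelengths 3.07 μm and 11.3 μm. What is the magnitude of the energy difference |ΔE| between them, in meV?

Using E = hc/λ: E₁ = 6.471e-20 J, E₂ = 1.758e-20 J.
|ΔE| = |6.471e-20 − 1.758e-20| = 4.71e-20 J = 294 meV.

294 meV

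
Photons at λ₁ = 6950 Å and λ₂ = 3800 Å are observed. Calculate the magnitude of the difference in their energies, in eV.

Using E = hc/λ: E₁ = 2.858 × 10^-19 J, E₂ = 5.227 × 10^-19 J.
|ΔE| = |2.858 × 10^-19 − 5.227 × 10^-19| = 2.37 × 10^-19 J = 1.48 eV.

1.48 eV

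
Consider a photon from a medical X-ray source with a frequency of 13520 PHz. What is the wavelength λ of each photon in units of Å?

0.222 Å

In SI units: f = 13520 PHz = 1.352e19 Hz.
The photon relation is λ = c/f, giving λ = 2.217e-11 m.
Converting to Å: λ = 0.2217 Å ≈ 0.222 Å.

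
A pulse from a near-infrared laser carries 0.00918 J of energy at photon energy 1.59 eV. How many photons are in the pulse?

Per-photon energy: E = 2.547e-19 J (from energy = 1.59 eV).
N = E_total / E_photon = 0.00918 J / 2.547e-19 J = 3.60e16.

3.60e16 photons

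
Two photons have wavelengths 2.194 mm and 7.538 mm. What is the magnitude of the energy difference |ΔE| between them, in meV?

Using E = hc/λ: E₁ = 9.0540e-23 J, E₂ = 2.6352e-23 J.
|ΔE| = |9.0540e-23 − 2.6352e-23| = 6.42e-23 J = 0.401 meV.

0.401 meV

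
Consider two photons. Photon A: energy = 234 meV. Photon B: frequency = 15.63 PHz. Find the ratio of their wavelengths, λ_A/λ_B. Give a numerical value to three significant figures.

λ_A = 5.298 × 10^-6 m (from energy = 234 meV, via λ = hc/E).
λ_B = 1.918 × 10^-8 m (from frequency = 15.63 PHz, via λ = c/f).
Ratio = 5.298 × 10^-6 / 1.918 × 10^-8 = 276.

276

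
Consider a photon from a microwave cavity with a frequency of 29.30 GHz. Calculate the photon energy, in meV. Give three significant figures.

Convert to SI: f = 29.30 GHz = 2.930 × 10^10 Hz.
Apply E = hf: E = 1.941 × 10^-23 J.
Converting to meV: E = 0.1212 meV ≈ 0.121 meV.

0.121 meV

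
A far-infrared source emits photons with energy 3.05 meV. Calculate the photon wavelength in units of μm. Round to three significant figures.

Take h = 6.62607015 × 10^-34 J·s, c = 2.99792458 × 10^8 m/s, 1 eV = 1.602176634 × 10^-19 J.
Convert to SI: E = 3.05 meV = 4.8866 × 10^-22 J.
Since λ = hc/E for a photon, λ = 4.065 × 10^-4 m.
Converting to μm: λ = 406.5 μm ≈ 407 μm.

407 μm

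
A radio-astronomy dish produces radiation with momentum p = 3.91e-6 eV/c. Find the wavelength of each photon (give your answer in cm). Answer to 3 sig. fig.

31.7 cm

(h = 6.62607015e-34 J·s, c = 2.99792458e8 m/s, 1 eV = 1.602176634e-19 J.)
Convert to SI: p = 3.91e-6 eV/c = 2.0896e-33 kg·m/s.
Since λ = h/p for a photon, λ = 0.3171 m.
Converting to cm: λ = 31.71 cm ≈ 31.7 cm.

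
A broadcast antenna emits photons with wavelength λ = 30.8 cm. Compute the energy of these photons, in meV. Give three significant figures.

4.03e-3 meV

First convert: λ = 30.8 cm = 0.308 m.
The photon relation is E = hc/λ, giving E = 6.449e-25 J.
Converting to meV: E = 0.004025 meV ≈ 4.03e-3 meV.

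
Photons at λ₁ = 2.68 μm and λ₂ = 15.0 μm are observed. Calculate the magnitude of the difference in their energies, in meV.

Using E = hc/λ: E₁ = 7.412e-20 J, E₂ = 1.324e-20 J.
|ΔE| = |7.412e-20 − 1.324e-20| = 6.09e-20 J = 380 meV.

380 meV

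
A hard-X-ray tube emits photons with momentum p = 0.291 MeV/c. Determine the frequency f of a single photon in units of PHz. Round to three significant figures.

7.04e4 PHz

Use h = 6.62607015e-34 J·s, c = 2.99792458e8 m/s, 1 eV = 1.602176634e-19 J.
First convert: p = 0.291 MeV/c = 1.5552e-22 kg·m/s.
For a photon f = pc/h, so f = 7.036e19 Hz.
Converting to PHz: f = 70360 PHz ≈ 7.04e4 PHz.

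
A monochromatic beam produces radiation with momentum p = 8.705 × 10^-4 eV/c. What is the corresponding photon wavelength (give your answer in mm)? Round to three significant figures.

1.42 mm

Convert to SI: p = 8.705 × 10^-4 eV/c = 4.6522 × 10^-31 kg·m/s.
Apply λ = h/p: λ = 0.001424 m.
Converting to mm: λ = 1.424 mm ≈ 1.42 mm.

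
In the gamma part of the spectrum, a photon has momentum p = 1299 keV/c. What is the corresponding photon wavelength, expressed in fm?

Convert to SI: p = 1299 keV/c = 6.9422·10^-22 kg·m/s.
The photon relation is λ = h/p, giving λ = 9.545·10^-13 m.
Converting to fm: λ = 954.5 fm ≈ 954 fm.

954 fm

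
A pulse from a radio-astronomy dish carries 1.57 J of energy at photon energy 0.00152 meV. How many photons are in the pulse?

6.45e24 photons

Per-photon energy: E = 2.435e-25 J (from energy = 0.00152 meV).
N = E_total / E_photon = 1.57 J / 2.435e-25 J = 6.45e24.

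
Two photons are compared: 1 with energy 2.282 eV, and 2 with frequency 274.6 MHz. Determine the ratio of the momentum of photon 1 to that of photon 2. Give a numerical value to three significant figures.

p_1 = 1.220·10^-27 kg·m/s (from energy = 2.282 eV, via p = E/c).
p_2 = 6.069·10^-34 kg·m/s (from frequency = 274.6 MHz, via p = hf/c).
Ratio = 1.220·10^-27 / 6.069·10^-34 = 2.01·10^6.

2.01·10^6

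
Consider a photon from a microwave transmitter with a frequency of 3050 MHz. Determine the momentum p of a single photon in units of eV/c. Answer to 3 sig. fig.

1.26e-5 eV/c

In SI units: f = 3050 MHz = 3.05e9 Hz.
The photon relation is p = hf/c, giving p = 6.741e-33 kg·m/s.
Converting to eV/c: p = 1.261e-5 eV/c ≈ 1.26e-5 eV/c.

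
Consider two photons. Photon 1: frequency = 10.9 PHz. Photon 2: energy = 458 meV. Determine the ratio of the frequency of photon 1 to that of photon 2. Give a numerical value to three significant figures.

98.4

f_1 = 1.090 × 10^16 Hz (from frequency = 10.9 PHz, via f given directly).
f_2 = 1.107 × 10^14 Hz (from energy = 458 meV, via f = E/h).
Ratio = 1.090 × 10^16 / 1.107 × 10^14 = 98.4.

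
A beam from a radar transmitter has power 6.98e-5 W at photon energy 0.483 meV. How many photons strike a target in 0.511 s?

Total energy: E_total = P·t = 6.98e-5 × 0.511 = 3.567e-5 J.
Per-photon energy: E = 7.739e-23 J.
N = E_total / E_photon = 4.61e17.

4.61e17 photons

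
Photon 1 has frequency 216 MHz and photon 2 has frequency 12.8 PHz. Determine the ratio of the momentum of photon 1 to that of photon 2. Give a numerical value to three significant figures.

1.69 × 10^-8

p_1 = 4.774 × 10^-34 kg·m/s (from frequency = 216 MHz, via p = hf/c).
p_2 = 2.829 × 10^-26 kg·m/s (from frequency = 12.8 PHz, via p = hf/c).
Ratio = 4.774 × 10^-34 / 2.829 × 10^-26 = 1.69 × 10^-8.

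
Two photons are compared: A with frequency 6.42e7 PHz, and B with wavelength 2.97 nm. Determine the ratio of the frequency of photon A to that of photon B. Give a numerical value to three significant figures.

6.36e5

f_A = 6.420e22 Hz (from frequency = 6.42e7 PHz, via f given directly).
f_B = 1.009e17 Hz (from wavelength = 2.97 nm, via f = c/λ).
Ratio = 6.420e22 / 1.009e17 = 6.36e5.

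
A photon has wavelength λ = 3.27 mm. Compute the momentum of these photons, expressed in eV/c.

3.79·10^-4 eV/c

First convert: λ = 3.27 mm = 0.00327 m.
The photon relation is p = h/λ, giving p = 2.026·10^-31 kg·m/s.
Converting to eV/c: p = 3.792·10^-4 eV/c ≈ 3.79·10^-4 eV/c.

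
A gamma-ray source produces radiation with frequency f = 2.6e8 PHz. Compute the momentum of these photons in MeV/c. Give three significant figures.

1080 MeV/c

Take h = 6.62607015e-34 J·s, c = 2.99792458e8 m/s, 1 eV = 1.602176634e-19 J.
Convert to SI: f = 2.6e8 PHz = 2.6e23 Hz.
For a photon p = hf/c, so p = 5.747e-19 kg·m/s.
Converting to MeV/c: p = 1075 MeV/c ≈ 1080 MeV/c.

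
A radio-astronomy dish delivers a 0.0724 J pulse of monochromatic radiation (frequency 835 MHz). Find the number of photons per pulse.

Per-photon energy: E = 5.533 × 10^-25 J (from frequency = 835 MHz).
N = E_total / E_photon = 0.0724 J / 5.533 × 10^-25 J = 1.31 × 10^23.

1.31 × 10^23 photons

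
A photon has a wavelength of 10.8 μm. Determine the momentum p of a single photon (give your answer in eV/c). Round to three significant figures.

Take h = 6.62607015e-34 J·s, c = 2.99792458e8 m/s, 1 eV = 1.602176634e-19 J.
Convert to SI: λ = 10.8 μm = 1.08e-5 m.
The photon relation is p = h/λ, giving p = 6.135e-29 kg·m/s.
Converting to eV/c: p = 0.1148 eV/c ≈ 0.115 eV/c.

0.115 eV/c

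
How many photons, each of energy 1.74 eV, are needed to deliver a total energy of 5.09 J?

Per-photon energy: E = 2.788 × 10^-19 J (from energy = 1.74 eV).
N = E_total / E_photon = 5.09 J / 2.788 × 10^-19 J = 1.83 × 10^19.

1.83 × 10^19 photons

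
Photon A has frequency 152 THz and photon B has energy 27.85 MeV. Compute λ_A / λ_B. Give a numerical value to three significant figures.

λ_A = 1.972e-6 m (from frequency = 152 THz, via λ = c/f).
λ_B = 4.452e-14 m (from energy = 27.85 MeV, via λ = hc/E).
Ratio = 1.972e-6 / 4.452e-14 = 4.43e7.

4.43e7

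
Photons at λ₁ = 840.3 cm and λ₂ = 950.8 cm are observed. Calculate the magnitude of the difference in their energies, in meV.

Using E = hc/λ: E₁ = 2.3640e-26 J, E₂ = 2.0892e-26 J.
|ΔE| = |2.3640e-26 − 2.0892e-26| = 2.75e-27 J = 1.71e-5 meV.

1.71e-5 meV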